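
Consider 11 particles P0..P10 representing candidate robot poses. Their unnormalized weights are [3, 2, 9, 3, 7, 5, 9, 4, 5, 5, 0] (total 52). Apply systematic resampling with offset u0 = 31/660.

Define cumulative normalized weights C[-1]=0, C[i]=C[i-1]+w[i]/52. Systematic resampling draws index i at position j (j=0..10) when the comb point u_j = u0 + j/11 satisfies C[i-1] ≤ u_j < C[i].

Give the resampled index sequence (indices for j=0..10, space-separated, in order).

0 2 2 3 4 5 6 6 7 8 9

C = [3/52, 5/52, 7/26, 17/52, 6/13, 29/52, 19/26, 21/26, 47/52, 1, 1]
j=0: u_0=31/660 ∈ [0, 3/52) → index 0
j=1: u_1=91/660 ∈ [5/52, 7/26) → index 2
j=2: u_2=151/660 ∈ [5/52, 7/26) → index 2
j=3: u_3=211/660 ∈ [7/26, 17/52) → index 3
j=4: u_4=271/660 ∈ [17/52, 6/13) → index 4
j=5: u_5=331/660 ∈ [6/13, 29/52) → index 5
j=6: u_6=391/660 ∈ [29/52, 19/26) → index 6
j=7: u_7=41/60 ∈ [29/52, 19/26) → index 6
j=8: u_8=511/660 ∈ [19/26, 21/26) → index 7
j=9: u_9=571/660 ∈ [21/26, 47/52) → index 8
j=10: u_10=631/660 ∈ [47/52, 1) → index 9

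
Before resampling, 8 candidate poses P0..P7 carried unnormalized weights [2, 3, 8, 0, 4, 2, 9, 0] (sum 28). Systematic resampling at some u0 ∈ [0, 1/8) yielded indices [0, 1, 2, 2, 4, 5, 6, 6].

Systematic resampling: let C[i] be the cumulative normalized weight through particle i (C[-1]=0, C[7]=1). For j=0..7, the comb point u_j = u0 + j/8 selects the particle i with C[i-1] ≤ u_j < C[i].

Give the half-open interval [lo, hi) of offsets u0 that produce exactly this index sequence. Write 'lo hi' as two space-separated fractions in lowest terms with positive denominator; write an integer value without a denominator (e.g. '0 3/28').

0 3/56

C = [1/14, 5/28, 13/28, 13/28, 17/28, 19/28, 1, 1]
j=0 picked index 0: u0 ∈ [0, 1/14)
j=1 picked index 1: u0 ∈ [-3/56, 3/56)
j=2 picked index 2: u0 ∈ [-1/14, 3/14)
j=3 picked index 2: u0 ∈ [-11/56, 5/56)
j=4 picked index 4: u0 ∈ [-1/28, 3/28)
j=5 picked index 5: u0 ∈ [-1/56, 3/56)
j=6 picked index 6: u0 ∈ [-1/14, 1/4)
j=7 picked index 6: u0 ∈ [-11/56, 1/8)
intersection: [0, 3/56)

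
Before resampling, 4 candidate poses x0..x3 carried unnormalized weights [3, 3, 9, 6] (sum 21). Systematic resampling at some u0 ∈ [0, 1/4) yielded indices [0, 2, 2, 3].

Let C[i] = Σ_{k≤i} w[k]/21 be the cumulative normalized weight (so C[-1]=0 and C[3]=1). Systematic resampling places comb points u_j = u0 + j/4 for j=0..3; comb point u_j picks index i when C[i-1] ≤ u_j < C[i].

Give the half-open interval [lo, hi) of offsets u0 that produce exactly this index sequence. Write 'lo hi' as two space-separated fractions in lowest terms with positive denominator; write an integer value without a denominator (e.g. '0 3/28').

1/28 1/7

C = [1/7, 2/7, 5/7, 1]
j=0 picked index 0: u0 ∈ [0, 1/7)
j=1 picked index 2: u0 ∈ [1/28, 13/28)
j=2 picked index 2: u0 ∈ [-3/14, 3/14)
j=3 picked index 3: u0 ∈ [-1/28, 1/4)
intersection: [1/28, 1/7)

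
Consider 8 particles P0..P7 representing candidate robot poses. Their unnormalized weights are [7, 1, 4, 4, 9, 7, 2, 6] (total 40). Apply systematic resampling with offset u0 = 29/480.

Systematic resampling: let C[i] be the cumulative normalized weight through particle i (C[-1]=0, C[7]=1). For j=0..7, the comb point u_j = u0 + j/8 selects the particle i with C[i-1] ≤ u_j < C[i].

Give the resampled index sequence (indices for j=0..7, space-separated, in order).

C = [7/40, 1/5, 3/10, 2/5, 5/8, 4/5, 17/20, 1]
j=0: u_0=29/480 ∈ [0, 7/40) → index 0
j=1: u_1=89/480 ∈ [7/40, 1/5) → index 1
j=2: u_2=149/480 ∈ [3/10, 2/5) → index 3
j=3: u_3=209/480 ∈ [2/5, 5/8) → index 4
j=4: u_4=269/480 ∈ [2/5, 5/8) → index 4
j=5: u_5=329/480 ∈ [5/8, 4/5) → index 5
j=6: u_6=389/480 ∈ [4/5, 17/20) → index 6
j=7: u_7=449/480 ∈ [17/20, 1) → index 7

0 1 3 4 4 5 6 7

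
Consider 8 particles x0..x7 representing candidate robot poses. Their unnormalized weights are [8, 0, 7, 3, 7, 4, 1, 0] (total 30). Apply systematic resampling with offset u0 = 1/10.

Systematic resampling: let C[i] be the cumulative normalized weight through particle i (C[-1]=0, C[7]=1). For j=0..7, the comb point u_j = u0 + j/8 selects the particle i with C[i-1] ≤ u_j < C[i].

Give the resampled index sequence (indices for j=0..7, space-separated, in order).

0 0 2 2 4 4 5 6

C = [4/15, 4/15, 1/2, 3/5, 5/6, 29/30, 1, 1]
j=0: u_0=1/10 ∈ [0, 4/15) → index 0
j=1: u_1=9/40 ∈ [0, 4/15) → index 0
j=2: u_2=7/20 ∈ [4/15, 1/2) → index 2
j=3: u_3=19/40 ∈ [4/15, 1/2) → index 2
j=4: u_4=3/5 ∈ [3/5, 5/6) → index 4
j=5: u_5=29/40 ∈ [3/5, 5/6) → index 4
j=6: u_6=17/20 ∈ [5/6, 29/30) → index 5
j=7: u_7=39/40 ∈ [29/30, 1) → index 6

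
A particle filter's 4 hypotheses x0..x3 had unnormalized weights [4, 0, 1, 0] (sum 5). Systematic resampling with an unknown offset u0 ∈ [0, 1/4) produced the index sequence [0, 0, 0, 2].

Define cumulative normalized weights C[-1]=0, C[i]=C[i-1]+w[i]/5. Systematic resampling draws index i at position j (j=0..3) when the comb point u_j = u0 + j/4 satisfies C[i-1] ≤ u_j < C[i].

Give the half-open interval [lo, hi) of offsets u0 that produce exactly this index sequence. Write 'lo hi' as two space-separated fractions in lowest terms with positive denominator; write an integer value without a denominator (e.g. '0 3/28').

1/20 1/4

C = [4/5, 4/5, 1, 1]
j=0 picked index 0: u0 ∈ [0, 4/5)
j=1 picked index 0: u0 ∈ [-1/4, 11/20)
j=2 picked index 0: u0 ∈ [-1/2, 3/10)
j=3 picked index 2: u0 ∈ [1/20, 1/4)
intersection: [1/20, 1/4)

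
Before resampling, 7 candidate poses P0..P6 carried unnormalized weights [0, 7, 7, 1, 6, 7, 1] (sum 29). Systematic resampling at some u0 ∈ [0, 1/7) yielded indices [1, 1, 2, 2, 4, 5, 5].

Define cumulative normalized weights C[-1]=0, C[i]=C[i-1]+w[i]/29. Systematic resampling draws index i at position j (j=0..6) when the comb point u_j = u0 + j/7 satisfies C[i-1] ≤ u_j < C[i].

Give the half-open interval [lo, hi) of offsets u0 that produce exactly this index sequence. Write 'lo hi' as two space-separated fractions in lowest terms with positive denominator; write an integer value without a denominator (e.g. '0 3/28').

2/203 11/203

C = [0, 7/29, 14/29, 15/29, 21/29, 28/29, 1]
j=0 picked index 1: u0 ∈ [0, 7/29)
j=1 picked index 1: u0 ∈ [-1/7, 20/203)
j=2 picked index 2: u0 ∈ [-9/203, 40/203)
j=3 picked index 2: u0 ∈ [-38/203, 11/203)
j=4 picked index 4: u0 ∈ [-11/203, 31/203)
j=5 picked index 5: u0 ∈ [2/203, 51/203)
j=6 picked index 5: u0 ∈ [-27/203, 22/203)
intersection: [2/203, 11/203)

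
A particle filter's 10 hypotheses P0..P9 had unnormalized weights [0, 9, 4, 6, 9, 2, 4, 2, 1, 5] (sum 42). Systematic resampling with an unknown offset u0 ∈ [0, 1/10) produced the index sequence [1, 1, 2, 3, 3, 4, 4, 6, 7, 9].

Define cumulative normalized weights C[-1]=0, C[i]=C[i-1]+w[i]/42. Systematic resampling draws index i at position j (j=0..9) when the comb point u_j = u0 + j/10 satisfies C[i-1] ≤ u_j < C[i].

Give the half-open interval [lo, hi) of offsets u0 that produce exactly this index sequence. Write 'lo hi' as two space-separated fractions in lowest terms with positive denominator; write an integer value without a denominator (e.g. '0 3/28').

1/70 11/210

C = [0, 3/14, 13/42, 19/42, 2/3, 5/7, 17/21, 6/7, 37/42, 1]
j=0 picked index 1: u0 ∈ [0, 3/14)
j=1 picked index 1: u0 ∈ [-1/10, 4/35)
j=2 picked index 2: u0 ∈ [1/70, 23/210)
j=3 picked index 3: u0 ∈ [1/105, 16/105)
j=4 picked index 3: u0 ∈ [-19/210, 11/210)
j=5 picked index 4: u0 ∈ [-1/21, 1/6)
j=6 picked index 4: u0 ∈ [-31/210, 1/15)
j=7 picked index 6: u0 ∈ [1/70, 23/210)
j=8 picked index 7: u0 ∈ [1/105, 2/35)
j=9 picked index 9: u0 ∈ [-2/105, 1/10)
intersection: [1/70, 11/210)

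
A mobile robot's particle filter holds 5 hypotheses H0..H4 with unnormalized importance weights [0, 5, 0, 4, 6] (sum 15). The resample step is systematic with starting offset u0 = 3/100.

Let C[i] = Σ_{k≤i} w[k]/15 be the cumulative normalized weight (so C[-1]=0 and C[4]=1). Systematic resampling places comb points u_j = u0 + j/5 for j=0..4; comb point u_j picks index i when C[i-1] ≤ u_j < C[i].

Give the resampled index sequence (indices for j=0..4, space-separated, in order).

1 1 3 4 4

C = [0, 1/3, 1/3, 3/5, 1]
j=0: u_0=3/100 ∈ [0, 1/3) → index 1
j=1: u_1=23/100 ∈ [0, 1/3) → index 1
j=2: u_2=43/100 ∈ [1/3, 3/5) → index 3
j=3: u_3=63/100 ∈ [3/5, 1) → index 4
j=4: u_4=83/100 ∈ [3/5, 1) → index 4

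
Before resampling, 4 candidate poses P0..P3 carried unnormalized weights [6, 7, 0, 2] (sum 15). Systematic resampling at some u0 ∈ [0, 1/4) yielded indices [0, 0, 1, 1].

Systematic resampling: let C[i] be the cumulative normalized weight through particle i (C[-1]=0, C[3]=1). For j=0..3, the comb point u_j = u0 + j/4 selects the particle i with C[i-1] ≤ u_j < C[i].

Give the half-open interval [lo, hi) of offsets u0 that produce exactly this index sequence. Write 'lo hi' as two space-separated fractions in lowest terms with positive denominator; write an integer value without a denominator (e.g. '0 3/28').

C = [2/5, 13/15, 13/15, 1]
j=0 picked index 0: u0 ∈ [0, 2/5)
j=1 picked index 0: u0 ∈ [-1/4, 3/20)
j=2 picked index 1: u0 ∈ [-1/10, 11/30)
j=3 picked index 1: u0 ∈ [-7/20, 7/60)
intersection: [0, 7/60)

0 7/60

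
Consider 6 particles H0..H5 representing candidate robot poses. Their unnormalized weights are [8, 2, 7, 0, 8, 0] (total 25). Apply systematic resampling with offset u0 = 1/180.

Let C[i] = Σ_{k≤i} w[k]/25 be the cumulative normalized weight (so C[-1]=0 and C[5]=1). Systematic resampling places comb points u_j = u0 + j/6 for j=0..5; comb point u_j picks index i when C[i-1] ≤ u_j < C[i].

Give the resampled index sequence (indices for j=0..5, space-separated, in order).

C = [8/25, 2/5, 17/25, 17/25, 1, 1]
j=0: u_0=1/180 ∈ [0, 8/25) → index 0
j=1: u_1=31/180 ∈ [0, 8/25) → index 0
j=2: u_2=61/180 ∈ [8/25, 2/5) → index 1
j=3: u_3=91/180 ∈ [2/5, 17/25) → index 2
j=4: u_4=121/180 ∈ [2/5, 17/25) → index 2
j=5: u_5=151/180 ∈ [17/25, 1) → index 4

0 0 1 2 2 4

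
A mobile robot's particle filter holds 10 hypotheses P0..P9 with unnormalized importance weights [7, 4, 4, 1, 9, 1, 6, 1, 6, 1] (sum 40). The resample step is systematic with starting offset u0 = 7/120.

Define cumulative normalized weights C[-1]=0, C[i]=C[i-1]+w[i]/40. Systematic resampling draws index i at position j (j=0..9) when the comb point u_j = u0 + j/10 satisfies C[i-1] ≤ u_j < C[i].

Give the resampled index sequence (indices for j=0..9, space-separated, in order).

C = [7/40, 11/40, 3/8, 2/5, 5/8, 13/20, 4/5, 33/40, 39/40, 1]
j=0: u_0=7/120 ∈ [0, 7/40) → index 0
j=1: u_1=19/120 ∈ [0, 7/40) → index 0
j=2: u_2=31/120 ∈ [7/40, 11/40) → index 1
j=3: u_3=43/120 ∈ [11/40, 3/8) → index 2
j=4: u_4=11/24 ∈ [2/5, 5/8) → index 4
j=5: u_5=67/120 ∈ [2/5, 5/8) → index 4
j=6: u_6=79/120 ∈ [13/20, 4/5) → index 6
j=7: u_7=91/120 ∈ [13/20, 4/5) → index 6
j=8: u_8=103/120 ∈ [33/40, 39/40) → index 8
j=9: u_9=23/24 ∈ [33/40, 39/40) → index 8

0 0 1 2 4 4 6 6 8 8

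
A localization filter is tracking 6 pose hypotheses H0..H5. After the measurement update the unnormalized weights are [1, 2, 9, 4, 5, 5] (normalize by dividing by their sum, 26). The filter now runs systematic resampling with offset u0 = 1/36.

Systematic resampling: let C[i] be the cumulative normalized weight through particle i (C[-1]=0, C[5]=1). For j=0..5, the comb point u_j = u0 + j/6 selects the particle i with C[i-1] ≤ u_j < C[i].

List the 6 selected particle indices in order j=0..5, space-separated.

0 2 2 3 4 5

C = [1/26, 3/26, 6/13, 8/13, 21/26, 1]
j=0: u_0=1/36 ∈ [0, 1/26) → index 0
j=1: u_1=7/36 ∈ [3/26, 6/13) → index 2
j=2: u_2=13/36 ∈ [3/26, 6/13) → index 2
j=3: u_3=19/36 ∈ [6/13, 8/13) → index 3
j=4: u_4=25/36 ∈ [8/13, 21/26) → index 4
j=5: u_5=31/36 ∈ [21/26, 1) → index 5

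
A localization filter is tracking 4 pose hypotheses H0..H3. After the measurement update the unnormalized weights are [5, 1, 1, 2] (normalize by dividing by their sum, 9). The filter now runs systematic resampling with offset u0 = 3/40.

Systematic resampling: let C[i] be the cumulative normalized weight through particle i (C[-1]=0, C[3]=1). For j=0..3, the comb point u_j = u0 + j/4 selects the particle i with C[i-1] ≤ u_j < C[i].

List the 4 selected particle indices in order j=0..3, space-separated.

0 0 1 3

C = [5/9, 2/3, 7/9, 1]
j=0: u_0=3/40 ∈ [0, 5/9) → index 0
j=1: u_1=13/40 ∈ [0, 5/9) → index 0
j=2: u_2=23/40 ∈ [5/9, 2/3) → index 1
j=3: u_3=33/40 ∈ [7/9, 1) → index 3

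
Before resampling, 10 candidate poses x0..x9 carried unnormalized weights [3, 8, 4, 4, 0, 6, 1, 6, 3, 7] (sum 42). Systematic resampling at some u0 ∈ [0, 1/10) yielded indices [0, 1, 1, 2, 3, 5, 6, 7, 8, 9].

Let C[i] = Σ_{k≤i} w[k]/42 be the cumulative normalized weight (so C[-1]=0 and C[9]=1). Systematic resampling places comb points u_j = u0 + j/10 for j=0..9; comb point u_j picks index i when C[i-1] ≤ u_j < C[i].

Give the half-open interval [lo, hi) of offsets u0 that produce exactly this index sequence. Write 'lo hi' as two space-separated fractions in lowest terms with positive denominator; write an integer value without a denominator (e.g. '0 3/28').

C = [1/14, 11/42, 5/14, 19/42, 19/42, 25/42, 13/21, 16/21, 5/6, 1]
j=0 picked index 0: u0 ∈ [0, 1/14)
j=1 picked index 1: u0 ∈ [-1/35, 17/105)
j=2 picked index 1: u0 ∈ [-9/70, 13/210)
j=3 picked index 2: u0 ∈ [-4/105, 2/35)
j=4 picked index 3: u0 ∈ [-3/70, 11/210)
j=5 picked index 5: u0 ∈ [-1/21, 2/21)
j=6 picked index 6: u0 ∈ [-1/210, 2/105)
j=7 picked index 7: u0 ∈ [-17/210, 13/210)
j=8 picked index 8: u0 ∈ [-4/105, 1/30)
j=9 picked index 9: u0 ∈ [-1/15, 1/10)
intersection: [0, 2/105)

0 2/105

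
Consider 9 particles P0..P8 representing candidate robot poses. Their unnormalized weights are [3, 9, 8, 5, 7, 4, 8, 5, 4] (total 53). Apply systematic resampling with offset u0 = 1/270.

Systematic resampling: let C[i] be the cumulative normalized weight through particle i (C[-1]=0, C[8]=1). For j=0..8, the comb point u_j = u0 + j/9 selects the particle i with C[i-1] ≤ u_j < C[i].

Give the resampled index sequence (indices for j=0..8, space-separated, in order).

C = [3/53, 12/53, 20/53, 25/53, 32/53, 36/53, 44/53, 49/53, 1]
j=0: u_0=1/270 ∈ [0, 3/53) → index 0
j=1: u_1=31/270 ∈ [3/53, 12/53) → index 1
j=2: u_2=61/270 ∈ [3/53, 12/53) → index 1
j=3: u_3=91/270 ∈ [12/53, 20/53) → index 2
j=4: u_4=121/270 ∈ [20/53, 25/53) → index 3
j=5: u_5=151/270 ∈ [25/53, 32/53) → index 4
j=6: u_6=181/270 ∈ [32/53, 36/53) → index 5
j=7: u_7=211/270 ∈ [36/53, 44/53) → index 6
j=8: u_8=241/270 ∈ [44/53, 49/53) → index 7

0 1 1 2 3 4 5 6 7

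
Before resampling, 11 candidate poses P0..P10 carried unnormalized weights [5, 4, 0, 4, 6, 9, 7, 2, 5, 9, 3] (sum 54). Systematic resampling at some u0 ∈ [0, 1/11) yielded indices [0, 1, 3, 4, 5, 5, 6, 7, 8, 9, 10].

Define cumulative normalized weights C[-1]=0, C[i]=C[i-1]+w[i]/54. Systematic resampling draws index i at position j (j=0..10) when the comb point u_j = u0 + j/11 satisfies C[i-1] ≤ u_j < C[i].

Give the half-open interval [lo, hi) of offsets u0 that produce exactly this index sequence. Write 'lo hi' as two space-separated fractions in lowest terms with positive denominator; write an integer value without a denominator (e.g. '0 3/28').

7/198 29/594

C = [5/54, 1/6, 1/6, 13/54, 19/54, 14/27, 35/54, 37/54, 7/9, 17/18, 1]
j=0 picked index 0: u0 ∈ [0, 5/54)
j=1 picked index 1: u0 ∈ [1/594, 5/66)
j=2 picked index 3: u0 ∈ [-1/66, 35/594)
j=3 picked index 4: u0 ∈ [-19/594, 47/594)
j=4 picked index 5: u0 ∈ [-7/594, 46/297)
j=5 picked index 5: u0 ∈ [-61/594, 19/297)
j=6 picked index 6: u0 ∈ [-8/297, 61/594)
j=7 picked index 7: u0 ∈ [7/594, 29/594)
j=8 picked index 8: u0 ∈ [-25/594, 5/99)
j=9 picked index 9: u0 ∈ [-4/99, 25/198)
j=10 picked index 10: u0 ∈ [7/198, 1/11)
intersection: [7/198, 29/594)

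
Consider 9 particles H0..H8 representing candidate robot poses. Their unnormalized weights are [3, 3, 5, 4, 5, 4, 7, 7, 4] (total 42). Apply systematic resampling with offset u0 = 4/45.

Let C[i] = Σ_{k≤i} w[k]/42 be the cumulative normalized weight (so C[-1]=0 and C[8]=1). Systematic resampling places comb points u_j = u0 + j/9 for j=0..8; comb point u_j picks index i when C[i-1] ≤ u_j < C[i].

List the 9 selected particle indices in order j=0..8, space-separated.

C = [1/14, 1/7, 11/42, 5/14, 10/21, 4/7, 31/42, 19/21, 1]
j=0: u_0=4/45 ∈ [1/14, 1/7) → index 1
j=1: u_1=1/5 ∈ [1/7, 11/42) → index 2
j=2: u_2=14/45 ∈ [11/42, 5/14) → index 3
j=3: u_3=19/45 ∈ [5/14, 10/21) → index 4
j=4: u_4=8/15 ∈ [10/21, 4/7) → index 5
j=5: u_5=29/45 ∈ [4/7, 31/42) → index 6
j=6: u_6=34/45 ∈ [31/42, 19/21) → index 7
j=7: u_7=13/15 ∈ [31/42, 19/21) → index 7
j=8: u_8=44/45 ∈ [19/21, 1) → index 8

1 2 3 4 5 6 7 7 8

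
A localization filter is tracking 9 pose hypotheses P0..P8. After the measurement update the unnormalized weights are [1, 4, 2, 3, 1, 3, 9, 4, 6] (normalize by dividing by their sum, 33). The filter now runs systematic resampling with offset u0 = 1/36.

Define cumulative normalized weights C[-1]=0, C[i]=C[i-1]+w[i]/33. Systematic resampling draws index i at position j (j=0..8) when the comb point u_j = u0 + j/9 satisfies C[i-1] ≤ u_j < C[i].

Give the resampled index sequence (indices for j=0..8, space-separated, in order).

0 1 3 5 6 6 6 7 8

C = [1/33, 5/33, 7/33, 10/33, 1/3, 14/33, 23/33, 9/11, 1]
j=0: u_0=1/36 ∈ [0, 1/33) → index 0
j=1: u_1=5/36 ∈ [1/33, 5/33) → index 1
j=2: u_2=1/4 ∈ [7/33, 10/33) → index 3
j=3: u_3=13/36 ∈ [1/3, 14/33) → index 5
j=4: u_4=17/36 ∈ [14/33, 23/33) → index 6
j=5: u_5=7/12 ∈ [14/33, 23/33) → index 6
j=6: u_6=25/36 ∈ [14/33, 23/33) → index 6
j=7: u_7=29/36 ∈ [23/33, 9/11) → index 7
j=8: u_8=11/12 ∈ [9/11, 1) → index 8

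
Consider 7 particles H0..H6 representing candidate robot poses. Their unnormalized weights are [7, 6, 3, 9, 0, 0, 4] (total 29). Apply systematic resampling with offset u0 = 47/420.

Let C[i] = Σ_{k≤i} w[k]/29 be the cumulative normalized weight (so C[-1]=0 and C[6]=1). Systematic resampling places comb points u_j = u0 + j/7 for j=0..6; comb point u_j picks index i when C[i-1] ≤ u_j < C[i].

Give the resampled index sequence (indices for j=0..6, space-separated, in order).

C = [7/29, 13/29, 16/29, 25/29, 25/29, 25/29, 1]
j=0: u_0=47/420 ∈ [0, 7/29) → index 0
j=1: u_1=107/420 ∈ [7/29, 13/29) → index 1
j=2: u_2=167/420 ∈ [7/29, 13/29) → index 1
j=3: u_3=227/420 ∈ [13/29, 16/29) → index 2
j=4: u_4=41/60 ∈ [16/29, 25/29) → index 3
j=5: u_5=347/420 ∈ [16/29, 25/29) → index 3
j=6: u_6=407/420 ∈ [25/29, 1) → index 6

0 1 1 2 3 3 6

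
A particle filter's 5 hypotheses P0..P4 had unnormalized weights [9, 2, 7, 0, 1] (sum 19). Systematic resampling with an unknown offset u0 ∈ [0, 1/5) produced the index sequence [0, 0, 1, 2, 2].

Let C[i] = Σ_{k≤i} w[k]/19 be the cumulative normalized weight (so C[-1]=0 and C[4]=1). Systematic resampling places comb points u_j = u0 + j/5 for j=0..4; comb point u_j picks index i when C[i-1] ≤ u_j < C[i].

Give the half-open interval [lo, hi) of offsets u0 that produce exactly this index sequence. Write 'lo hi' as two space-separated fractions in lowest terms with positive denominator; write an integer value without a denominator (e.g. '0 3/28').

7/95 14/95

C = [9/19, 11/19, 18/19, 18/19, 1]
j=0 picked index 0: u0 ∈ [0, 9/19)
j=1 picked index 0: u0 ∈ [-1/5, 26/95)
j=2 picked index 1: u0 ∈ [7/95, 17/95)
j=3 picked index 2: u0 ∈ [-2/95, 33/95)
j=4 picked index 2: u0 ∈ [-21/95, 14/95)
intersection: [7/95, 14/95)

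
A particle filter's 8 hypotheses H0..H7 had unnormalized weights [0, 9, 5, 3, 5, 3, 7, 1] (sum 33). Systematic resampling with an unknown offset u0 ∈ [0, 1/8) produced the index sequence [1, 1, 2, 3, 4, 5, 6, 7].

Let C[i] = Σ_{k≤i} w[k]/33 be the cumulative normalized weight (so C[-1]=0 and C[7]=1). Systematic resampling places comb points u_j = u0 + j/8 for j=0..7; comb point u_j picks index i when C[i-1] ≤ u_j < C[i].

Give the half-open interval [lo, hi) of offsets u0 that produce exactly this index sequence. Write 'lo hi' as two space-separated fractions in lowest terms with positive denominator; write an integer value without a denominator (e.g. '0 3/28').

25/264 1/8

C = [0, 3/11, 14/33, 17/33, 2/3, 25/33, 32/33, 1]
j=0 picked index 1: u0 ∈ [0, 3/11)
j=1 picked index 1: u0 ∈ [-1/8, 13/88)
j=2 picked index 2: u0 ∈ [1/44, 23/132)
j=3 picked index 3: u0 ∈ [13/264, 37/264)
j=4 picked index 4: u0 ∈ [1/66, 1/6)
j=5 picked index 5: u0 ∈ [1/24, 35/264)
j=6 picked index 6: u0 ∈ [1/132, 29/132)
j=7 picked index 7: u0 ∈ [25/264, 1/8)
intersection: [25/264, 1/8)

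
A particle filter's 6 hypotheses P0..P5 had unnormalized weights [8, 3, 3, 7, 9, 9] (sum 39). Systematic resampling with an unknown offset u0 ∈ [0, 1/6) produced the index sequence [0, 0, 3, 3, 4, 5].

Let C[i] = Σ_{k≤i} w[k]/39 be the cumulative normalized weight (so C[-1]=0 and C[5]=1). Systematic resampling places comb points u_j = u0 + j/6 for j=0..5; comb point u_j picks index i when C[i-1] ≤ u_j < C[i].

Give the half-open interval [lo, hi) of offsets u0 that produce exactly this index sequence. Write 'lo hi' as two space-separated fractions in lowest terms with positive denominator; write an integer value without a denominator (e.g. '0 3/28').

1/39 1/26

C = [8/39, 11/39, 14/39, 7/13, 10/13, 1]
j=0 picked index 0: u0 ∈ [0, 8/39)
j=1 picked index 0: u0 ∈ [-1/6, 1/26)
j=2 picked index 3: u0 ∈ [1/39, 8/39)
j=3 picked index 3: u0 ∈ [-11/78, 1/26)
j=4 picked index 4: u0 ∈ [-5/39, 4/39)
j=5 picked index 5: u0 ∈ [-5/78, 1/6)
intersection: [1/39, 1/26)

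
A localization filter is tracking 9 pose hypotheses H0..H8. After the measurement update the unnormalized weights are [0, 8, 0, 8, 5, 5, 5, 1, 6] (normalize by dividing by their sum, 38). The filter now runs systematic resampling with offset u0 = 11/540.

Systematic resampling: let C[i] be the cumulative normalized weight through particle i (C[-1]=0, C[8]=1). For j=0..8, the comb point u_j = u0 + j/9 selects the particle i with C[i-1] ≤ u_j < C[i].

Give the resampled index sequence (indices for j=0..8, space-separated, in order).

C = [0, 4/19, 4/19, 8/19, 21/38, 13/19, 31/38, 16/19, 1]
j=0: u_0=11/540 ∈ [0, 4/19) → index 1
j=1: u_1=71/540 ∈ [0, 4/19) → index 1
j=2: u_2=131/540 ∈ [4/19, 8/19) → index 3
j=3: u_3=191/540 ∈ [4/19, 8/19) → index 3
j=4: u_4=251/540 ∈ [8/19, 21/38) → index 4
j=5: u_5=311/540 ∈ [21/38, 13/19) → index 5
j=6: u_6=371/540 ∈ [13/19, 31/38) → index 6
j=7: u_7=431/540 ∈ [13/19, 31/38) → index 6
j=8: u_8=491/540 ∈ [16/19, 1) → index 8

1 1 3 3 4 5 6 6 8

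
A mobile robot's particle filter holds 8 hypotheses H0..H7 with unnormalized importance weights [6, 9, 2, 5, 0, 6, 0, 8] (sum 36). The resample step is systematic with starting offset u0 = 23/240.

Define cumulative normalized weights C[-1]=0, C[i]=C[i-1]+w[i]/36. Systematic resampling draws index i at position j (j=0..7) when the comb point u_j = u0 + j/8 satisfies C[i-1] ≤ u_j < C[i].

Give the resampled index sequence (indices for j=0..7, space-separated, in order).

C = [1/6, 5/12, 17/36, 11/18, 11/18, 7/9, 7/9, 1]
j=0: u_0=23/240 ∈ [0, 1/6) → index 0
j=1: u_1=53/240 ∈ [1/6, 5/12) → index 1
j=2: u_2=83/240 ∈ [1/6, 5/12) → index 1
j=3: u_3=113/240 ∈ [5/12, 17/36) → index 2
j=4: u_4=143/240 ∈ [17/36, 11/18) → index 3
j=5: u_5=173/240 ∈ [11/18, 7/9) → index 5
j=6: u_6=203/240 ∈ [7/9, 1) → index 7
j=7: u_7=233/240 ∈ [7/9, 1) → index 7

0 1 1 2 3 5 7 7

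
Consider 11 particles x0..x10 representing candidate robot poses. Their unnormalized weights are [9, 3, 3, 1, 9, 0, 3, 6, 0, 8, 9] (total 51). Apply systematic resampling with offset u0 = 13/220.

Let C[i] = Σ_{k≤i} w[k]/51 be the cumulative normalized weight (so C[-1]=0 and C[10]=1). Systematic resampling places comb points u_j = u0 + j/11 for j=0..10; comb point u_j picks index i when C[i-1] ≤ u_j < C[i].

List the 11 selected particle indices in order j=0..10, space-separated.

C = [3/17, 4/17, 5/17, 16/51, 25/51, 25/51, 28/51, 2/3, 2/3, 14/17, 1]
j=0: u_0=13/220 ∈ [0, 3/17) → index 0
j=1: u_1=3/20 ∈ [0, 3/17) → index 0
j=2: u_2=53/220 ∈ [4/17, 5/17) → index 2
j=3: u_3=73/220 ∈ [16/51, 25/51) → index 4
j=4: u_4=93/220 ∈ [16/51, 25/51) → index 4
j=5: u_5=113/220 ∈ [25/51, 28/51) → index 6
j=6: u_6=133/220 ∈ [28/51, 2/3) → index 7
j=7: u_7=153/220 ∈ [2/3, 14/17) → index 9
j=8: u_8=173/220 ∈ [2/3, 14/17) → index 9
j=9: u_9=193/220 ∈ [14/17, 1) → index 10
j=10: u_10=213/220 ∈ [14/17, 1) → index 10

0 0 2 4 4 6 7 9 9 10 10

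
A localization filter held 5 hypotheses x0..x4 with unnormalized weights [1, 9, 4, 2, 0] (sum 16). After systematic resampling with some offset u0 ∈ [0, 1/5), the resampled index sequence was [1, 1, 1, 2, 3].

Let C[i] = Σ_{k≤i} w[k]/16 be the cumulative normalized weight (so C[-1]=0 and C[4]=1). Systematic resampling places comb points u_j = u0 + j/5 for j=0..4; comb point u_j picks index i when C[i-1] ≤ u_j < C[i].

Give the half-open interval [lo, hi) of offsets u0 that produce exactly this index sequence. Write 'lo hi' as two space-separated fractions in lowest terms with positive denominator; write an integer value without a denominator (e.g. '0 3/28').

C = [1/16, 5/8, 7/8, 1, 1]
j=0 picked index 1: u0 ∈ [1/16, 5/8)
j=1 picked index 1: u0 ∈ [-11/80, 17/40)
j=2 picked index 1: u0 ∈ [-27/80, 9/40)
j=3 picked index 2: u0 ∈ [1/40, 11/40)
j=4 picked index 3: u0 ∈ [3/40, 1/5)
intersection: [3/40, 1/5)

3/40 1/5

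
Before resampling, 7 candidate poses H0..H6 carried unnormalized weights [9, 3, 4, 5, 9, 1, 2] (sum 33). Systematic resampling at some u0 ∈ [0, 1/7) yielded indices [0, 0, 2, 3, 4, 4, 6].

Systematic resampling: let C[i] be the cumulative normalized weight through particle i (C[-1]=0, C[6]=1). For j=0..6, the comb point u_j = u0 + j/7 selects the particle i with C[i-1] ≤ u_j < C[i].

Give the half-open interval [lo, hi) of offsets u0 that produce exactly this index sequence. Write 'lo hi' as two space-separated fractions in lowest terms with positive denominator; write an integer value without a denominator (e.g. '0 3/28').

C = [3/11, 4/11, 16/33, 7/11, 10/11, 31/33, 1]
j=0 picked index 0: u0 ∈ [0, 3/11)
j=1 picked index 0: u0 ∈ [-1/7, 10/77)
j=2 picked index 2: u0 ∈ [6/77, 46/231)
j=3 picked index 3: u0 ∈ [13/231, 16/77)
j=4 picked index 4: u0 ∈ [5/77, 26/77)
j=5 picked index 4: u0 ∈ [-6/77, 15/77)
j=6 picked index 6: u0 ∈ [19/231, 1/7)
intersection: [19/231, 10/77)

19/231 10/77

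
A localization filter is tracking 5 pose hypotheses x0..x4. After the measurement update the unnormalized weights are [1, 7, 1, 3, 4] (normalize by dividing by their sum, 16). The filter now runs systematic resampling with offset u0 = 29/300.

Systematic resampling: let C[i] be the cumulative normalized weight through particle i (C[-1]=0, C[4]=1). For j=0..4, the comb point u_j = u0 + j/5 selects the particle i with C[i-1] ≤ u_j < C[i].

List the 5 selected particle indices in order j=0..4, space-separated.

1 1 1 3 4

C = [1/16, 1/2, 9/16, 3/4, 1]
j=0: u_0=29/300 ∈ [1/16, 1/2) → index 1
j=1: u_1=89/300 ∈ [1/16, 1/2) → index 1
j=2: u_2=149/300 ∈ [1/16, 1/2) → index 1
j=3: u_3=209/300 ∈ [9/16, 3/4) → index 3
j=4: u_4=269/300 ∈ [3/4, 1) → index 4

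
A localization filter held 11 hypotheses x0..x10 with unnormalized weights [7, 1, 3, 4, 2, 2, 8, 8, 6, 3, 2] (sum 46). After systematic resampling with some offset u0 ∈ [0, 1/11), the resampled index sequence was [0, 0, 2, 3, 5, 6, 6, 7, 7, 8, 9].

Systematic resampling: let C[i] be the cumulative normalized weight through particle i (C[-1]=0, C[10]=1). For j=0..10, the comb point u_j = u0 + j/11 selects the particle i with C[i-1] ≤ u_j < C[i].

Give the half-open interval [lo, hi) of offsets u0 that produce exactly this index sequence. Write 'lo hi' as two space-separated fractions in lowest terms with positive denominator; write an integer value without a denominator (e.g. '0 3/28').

3/506 17/506

C = [7/46, 4/23, 11/46, 15/46, 17/46, 19/46, 27/46, 35/46, 41/46, 22/23, 1]
j=0 picked index 0: u0 ∈ [0, 7/46)
j=1 picked index 0: u0 ∈ [-1/11, 31/506)
j=2 picked index 2: u0 ∈ [-2/253, 29/506)
j=3 picked index 3: u0 ∈ [-17/506, 27/506)
j=4 picked index 5: u0 ∈ [3/506, 25/506)
j=5 picked index 6: u0 ∈ [-21/506, 67/506)
j=6 picked index 6: u0 ∈ [-67/506, 21/506)
j=7 picked index 7: u0 ∈ [-25/506, 63/506)
j=8 picked index 7: u0 ∈ [-71/506, 17/506)
j=9 picked index 8: u0 ∈ [-29/506, 37/506)
j=10 picked index 9: u0 ∈ [-9/506, 12/253)
intersection: [3/506, 17/506)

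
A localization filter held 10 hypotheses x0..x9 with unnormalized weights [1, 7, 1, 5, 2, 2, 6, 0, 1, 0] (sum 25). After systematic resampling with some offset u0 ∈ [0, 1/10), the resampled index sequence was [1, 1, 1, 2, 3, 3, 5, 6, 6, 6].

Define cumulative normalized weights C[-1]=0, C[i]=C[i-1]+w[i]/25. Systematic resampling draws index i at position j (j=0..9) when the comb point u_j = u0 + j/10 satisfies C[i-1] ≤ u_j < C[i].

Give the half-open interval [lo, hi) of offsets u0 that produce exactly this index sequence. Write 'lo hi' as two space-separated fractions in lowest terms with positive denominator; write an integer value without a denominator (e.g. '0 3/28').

C = [1/25, 8/25, 9/25, 14/25, 16/25, 18/25, 24/25, 24/25, 1, 1]
j=0 picked index 1: u0 ∈ [1/25, 8/25)
j=1 picked index 1: u0 ∈ [-3/50, 11/50)
j=2 picked index 1: u0 ∈ [-4/25, 3/25)
j=3 picked index 2: u0 ∈ [1/50, 3/50)
j=4 picked index 3: u0 ∈ [-1/25, 4/25)
j=5 picked index 3: u0 ∈ [-7/50, 3/50)
j=6 picked index 5: u0 ∈ [1/25, 3/25)
j=7 picked index 6: u0 ∈ [1/50, 13/50)
j=8 picked index 6: u0 ∈ [-2/25, 4/25)
j=9 picked index 6: u0 ∈ [-9/50, 3/50)
intersection: [1/25, 3/50)

1/25 3/50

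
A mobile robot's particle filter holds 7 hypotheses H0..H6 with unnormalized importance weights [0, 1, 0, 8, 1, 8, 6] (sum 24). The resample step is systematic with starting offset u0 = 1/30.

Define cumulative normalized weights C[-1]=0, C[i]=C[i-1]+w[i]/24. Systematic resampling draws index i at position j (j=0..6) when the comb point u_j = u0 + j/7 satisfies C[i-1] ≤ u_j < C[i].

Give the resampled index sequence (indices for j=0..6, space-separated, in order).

1 3 3 5 5 5 6

C = [0, 1/24, 1/24, 3/8, 5/12, 3/4, 1]
j=0: u_0=1/30 ∈ [0, 1/24) → index 1
j=1: u_1=37/210 ∈ [1/24, 3/8) → index 3
j=2: u_2=67/210 ∈ [1/24, 3/8) → index 3
j=3: u_3=97/210 ∈ [5/12, 3/4) → index 5
j=4: u_4=127/210 ∈ [5/12, 3/4) → index 5
j=5: u_5=157/210 ∈ [5/12, 3/4) → index 5
j=6: u_6=187/210 ∈ [3/4, 1) → index 6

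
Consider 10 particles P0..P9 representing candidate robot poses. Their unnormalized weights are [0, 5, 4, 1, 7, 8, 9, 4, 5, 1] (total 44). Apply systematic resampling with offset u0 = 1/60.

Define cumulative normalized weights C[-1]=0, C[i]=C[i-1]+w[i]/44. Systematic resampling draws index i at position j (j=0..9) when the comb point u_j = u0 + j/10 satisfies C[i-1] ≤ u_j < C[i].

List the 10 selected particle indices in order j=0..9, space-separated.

C = [0, 5/44, 9/44, 5/22, 17/44, 25/44, 17/22, 19/22, 43/44, 1]
j=0: u_0=1/60 ∈ [0, 5/44) → index 1
j=1: u_1=7/60 ∈ [5/44, 9/44) → index 2
j=2: u_2=13/60 ∈ [9/44, 5/22) → index 3
j=3: u_3=19/60 ∈ [5/22, 17/44) → index 4
j=4: u_4=5/12 ∈ [17/44, 25/44) → index 5
j=5: u_5=31/60 ∈ [17/44, 25/44) → index 5
j=6: u_6=37/60 ∈ [25/44, 17/22) → index 6
j=7: u_7=43/60 ∈ [25/44, 17/22) → index 6
j=8: u_8=49/60 ∈ [17/22, 19/22) → index 7
j=9: u_9=11/12 ∈ [19/22, 43/44) → index 8

1 2 3 4 5 5 6 6 7 8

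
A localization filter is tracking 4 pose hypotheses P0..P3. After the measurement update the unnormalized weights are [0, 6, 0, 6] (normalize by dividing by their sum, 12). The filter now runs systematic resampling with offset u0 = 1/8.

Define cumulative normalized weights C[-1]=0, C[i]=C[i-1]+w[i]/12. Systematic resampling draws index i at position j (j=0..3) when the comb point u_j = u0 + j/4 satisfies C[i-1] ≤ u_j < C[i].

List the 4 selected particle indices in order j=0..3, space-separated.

C = [0, 1/2, 1/2, 1]
j=0: u_0=1/8 ∈ [0, 1/2) → index 1
j=1: u_1=3/8 ∈ [0, 1/2) → index 1
j=2: u_2=5/8 ∈ [1/2, 1) → index 3
j=3: u_3=7/8 ∈ [1/2, 1) → index 3

1 1 3 3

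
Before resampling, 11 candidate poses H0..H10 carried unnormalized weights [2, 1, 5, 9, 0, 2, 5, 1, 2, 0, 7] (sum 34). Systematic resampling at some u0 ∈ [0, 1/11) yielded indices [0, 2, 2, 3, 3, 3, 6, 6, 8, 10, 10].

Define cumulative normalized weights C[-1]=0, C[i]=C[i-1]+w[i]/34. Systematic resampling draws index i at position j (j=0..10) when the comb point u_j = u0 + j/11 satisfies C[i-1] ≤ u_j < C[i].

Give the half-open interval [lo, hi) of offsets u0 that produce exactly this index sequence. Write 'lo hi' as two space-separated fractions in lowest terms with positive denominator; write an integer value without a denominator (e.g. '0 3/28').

C = [1/17, 3/34, 4/17, 1/2, 1/2, 19/34, 12/17, 25/34, 27/34, 27/34, 1]
j=0 picked index 0: u0 ∈ [0, 1/17)
j=1 picked index 2: u0 ∈ [-1/374, 27/187)
j=2 picked index 2: u0 ∈ [-35/374, 10/187)
j=3 picked index 3: u0 ∈ [-7/187, 5/22)
j=4 picked index 3: u0 ∈ [-24/187, 3/22)
j=5 picked index 3: u0 ∈ [-41/187, 1/22)
j=6 picked index 6: u0 ∈ [5/374, 30/187)
j=7 picked index 6: u0 ∈ [-29/374, 13/187)
j=8 picked index 8: u0 ∈ [3/374, 25/374)
j=9 picked index 10: u0 ∈ [-9/374, 2/11)
j=10 picked index 10: u0 ∈ [-43/374, 1/11)
intersection: [5/374, 1/22)

5/374 1/22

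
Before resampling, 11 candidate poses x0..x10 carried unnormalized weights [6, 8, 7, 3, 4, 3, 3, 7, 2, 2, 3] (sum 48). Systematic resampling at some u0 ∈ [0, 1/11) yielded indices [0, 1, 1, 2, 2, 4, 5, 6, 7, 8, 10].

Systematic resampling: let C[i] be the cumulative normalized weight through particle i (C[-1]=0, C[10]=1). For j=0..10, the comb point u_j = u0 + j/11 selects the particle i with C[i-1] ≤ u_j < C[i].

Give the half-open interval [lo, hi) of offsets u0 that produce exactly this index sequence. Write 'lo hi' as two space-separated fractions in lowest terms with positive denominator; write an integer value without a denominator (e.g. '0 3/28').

1/22 19/264

C = [1/8, 7/24, 7/16, 1/2, 7/12, 31/48, 17/24, 41/48, 43/48, 15/16, 1]
j=0 picked index 0: u0 ∈ [0, 1/8)
j=1 picked index 1: u0 ∈ [3/88, 53/264)
j=2 picked index 1: u0 ∈ [-5/88, 29/264)
j=3 picked index 2: u0 ∈ [5/264, 29/176)
j=4 picked index 2: u0 ∈ [-19/264, 13/176)
j=5 picked index 4: u0 ∈ [1/22, 17/132)
j=6 picked index 5: u0 ∈ [5/132, 53/528)
j=7 picked index 6: u0 ∈ [5/528, 19/264)
j=8 picked index 7: u0 ∈ [-5/264, 67/528)
j=9 picked index 8: u0 ∈ [19/528, 41/528)
j=10 picked index 10: u0 ∈ [5/176, 1/11)
intersection: [1/22, 19/264)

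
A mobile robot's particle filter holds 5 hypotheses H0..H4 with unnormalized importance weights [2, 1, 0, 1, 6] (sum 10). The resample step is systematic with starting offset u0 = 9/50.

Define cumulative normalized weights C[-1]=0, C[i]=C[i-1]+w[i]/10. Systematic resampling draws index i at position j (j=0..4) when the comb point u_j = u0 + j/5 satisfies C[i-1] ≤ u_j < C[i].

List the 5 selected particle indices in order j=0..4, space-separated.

C = [1/5, 3/10, 3/10, 2/5, 1]
j=0: u_0=9/50 ∈ [0, 1/5) → index 0
j=1: u_1=19/50 ∈ [3/10, 2/5) → index 3
j=2: u_2=29/50 ∈ [2/5, 1) → index 4
j=3: u_3=39/50 ∈ [2/5, 1) → index 4
j=4: u_4=49/50 ∈ [2/5, 1) → index 4

0 3 4 4 4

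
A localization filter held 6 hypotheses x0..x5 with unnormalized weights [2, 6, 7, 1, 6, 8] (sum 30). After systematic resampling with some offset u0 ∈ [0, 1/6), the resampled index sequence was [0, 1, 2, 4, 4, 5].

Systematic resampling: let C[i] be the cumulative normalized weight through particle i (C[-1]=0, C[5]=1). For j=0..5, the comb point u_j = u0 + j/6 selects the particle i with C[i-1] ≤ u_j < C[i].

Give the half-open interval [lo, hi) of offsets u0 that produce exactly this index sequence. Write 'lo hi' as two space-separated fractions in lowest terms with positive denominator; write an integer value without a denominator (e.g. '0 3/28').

C = [1/15, 4/15, 1/2, 8/15, 11/15, 1]
j=0 picked index 0: u0 ∈ [0, 1/15)
j=1 picked index 1: u0 ∈ [-1/10, 1/10)
j=2 picked index 2: u0 ∈ [-1/15, 1/6)
j=3 picked index 4: u0 ∈ [1/30, 7/30)
j=4 picked index 4: u0 ∈ [-2/15, 1/15)
j=5 picked index 5: u0 ∈ [-1/10, 1/6)
intersection: [1/30, 1/15)

1/30 1/15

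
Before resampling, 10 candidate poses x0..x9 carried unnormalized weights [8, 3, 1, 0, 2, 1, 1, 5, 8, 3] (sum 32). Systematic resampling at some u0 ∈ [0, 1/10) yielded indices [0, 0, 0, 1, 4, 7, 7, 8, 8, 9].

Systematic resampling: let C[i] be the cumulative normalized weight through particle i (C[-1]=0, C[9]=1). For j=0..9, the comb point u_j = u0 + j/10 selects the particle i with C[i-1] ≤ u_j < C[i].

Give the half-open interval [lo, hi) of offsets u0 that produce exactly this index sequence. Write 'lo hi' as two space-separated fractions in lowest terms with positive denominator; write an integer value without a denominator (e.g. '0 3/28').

1/160 3/80

C = [1/4, 11/32, 3/8, 3/8, 7/16, 15/32, 1/2, 21/32, 29/32, 1]
j=0 picked index 0: u0 ∈ [0, 1/4)
j=1 picked index 0: u0 ∈ [-1/10, 3/20)
j=2 picked index 0: u0 ∈ [-1/5, 1/20)
j=3 picked index 1: u0 ∈ [-1/20, 7/160)
j=4 picked index 4: u0 ∈ [-1/40, 3/80)
j=5 picked index 7: u0 ∈ [0, 5/32)
j=6 picked index 7: u0 ∈ [-1/10, 9/160)
j=7 picked index 8: u0 ∈ [-7/160, 33/160)
j=8 picked index 8: u0 ∈ [-23/160, 17/160)
j=9 picked index 9: u0 ∈ [1/160, 1/10)
intersection: [1/160, 3/80)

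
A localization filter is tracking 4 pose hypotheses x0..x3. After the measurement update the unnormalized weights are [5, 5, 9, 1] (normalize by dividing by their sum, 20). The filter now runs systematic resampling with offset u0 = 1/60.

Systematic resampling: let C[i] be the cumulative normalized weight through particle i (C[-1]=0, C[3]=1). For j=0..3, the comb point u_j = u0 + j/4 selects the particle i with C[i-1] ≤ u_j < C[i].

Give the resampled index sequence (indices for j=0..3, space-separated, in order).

0 1 2 2

C = [1/4, 1/2, 19/20, 1]
j=0: u_0=1/60 ∈ [0, 1/4) → index 0
j=1: u_1=4/15 ∈ [1/4, 1/2) → index 1
j=2: u_2=31/60 ∈ [1/2, 19/20) → index 2
j=3: u_3=23/30 ∈ [1/2, 19/20) → index 2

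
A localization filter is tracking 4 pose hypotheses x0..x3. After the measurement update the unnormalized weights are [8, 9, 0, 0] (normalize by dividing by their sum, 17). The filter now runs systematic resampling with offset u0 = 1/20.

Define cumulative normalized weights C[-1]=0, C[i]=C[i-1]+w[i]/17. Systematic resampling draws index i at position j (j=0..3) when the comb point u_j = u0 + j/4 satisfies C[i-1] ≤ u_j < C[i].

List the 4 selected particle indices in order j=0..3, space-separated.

C = [8/17, 1, 1, 1]
j=0: u_0=1/20 ∈ [0, 8/17) → index 0
j=1: u_1=3/10 ∈ [0, 8/17) → index 0
j=2: u_2=11/20 ∈ [8/17, 1) → index 1
j=3: u_3=4/5 ∈ [8/17, 1) → index 1

0 0 1 1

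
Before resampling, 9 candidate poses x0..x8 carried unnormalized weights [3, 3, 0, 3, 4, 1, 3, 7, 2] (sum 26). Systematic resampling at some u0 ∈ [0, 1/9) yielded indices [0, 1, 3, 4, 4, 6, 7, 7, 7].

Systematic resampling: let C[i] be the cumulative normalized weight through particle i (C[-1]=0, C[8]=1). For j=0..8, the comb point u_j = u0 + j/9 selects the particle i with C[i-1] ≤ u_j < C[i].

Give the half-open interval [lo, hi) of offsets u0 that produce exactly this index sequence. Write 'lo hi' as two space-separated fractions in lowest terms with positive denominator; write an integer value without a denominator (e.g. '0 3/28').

C = [3/26, 3/13, 3/13, 9/26, 1/2, 7/13, 17/26, 12/13, 1]
j=0 picked index 0: u0 ∈ [0, 3/26)
j=1 picked index 1: u0 ∈ [1/234, 14/117)
j=2 picked index 3: u0 ∈ [1/117, 29/234)
j=3 picked index 4: u0 ∈ [1/78, 1/6)
j=4 picked index 4: u0 ∈ [-23/234, 1/18)
j=5 picked index 6: u0 ∈ [-2/117, 23/234)
j=6 picked index 7: u0 ∈ [-1/78, 10/39)
j=7 picked index 7: u0 ∈ [-29/234, 17/117)
j=8 picked index 7: u0 ∈ [-55/234, 4/117)
intersection: [1/78, 4/117)

1/78 4/117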